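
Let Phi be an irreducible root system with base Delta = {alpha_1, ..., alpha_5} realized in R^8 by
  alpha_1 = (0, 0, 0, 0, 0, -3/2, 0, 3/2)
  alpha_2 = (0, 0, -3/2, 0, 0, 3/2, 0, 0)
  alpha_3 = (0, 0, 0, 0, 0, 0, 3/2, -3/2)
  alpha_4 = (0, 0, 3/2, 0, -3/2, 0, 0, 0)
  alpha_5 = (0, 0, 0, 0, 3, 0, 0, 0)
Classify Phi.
Compute the Cartan integers a_ij = 2(alpha_i, alpha_j)/(alpha_j, alpha_j); the resulting 5x5 Cartan matrix is
[[2, -1, -1, 0, 0], [-1, 2, 0, -1, 0], [-1, 0, 2, 0, 0], [0, -1, 0, 2, -1], [0, 0, 0, -2, 2]].
The roots have two lengths (squared-length ratio 2:1); the short ones are alpha_{1,2,3,4}. The associated Dynkin diagram is a chain of 5 nodes with a double edge at one end; the terminal node there is the unique long simple root (C_5), so the type is C_5 (the algebra sp(10)).

C_5 (sp(10))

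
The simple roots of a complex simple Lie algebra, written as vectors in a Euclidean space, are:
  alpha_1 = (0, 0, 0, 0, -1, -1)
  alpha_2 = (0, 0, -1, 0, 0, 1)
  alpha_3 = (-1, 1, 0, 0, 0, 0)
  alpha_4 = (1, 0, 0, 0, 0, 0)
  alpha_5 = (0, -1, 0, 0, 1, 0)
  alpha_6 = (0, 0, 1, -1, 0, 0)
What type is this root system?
Compute the Cartan integers a_ij = 2(alpha_i, alpha_j)/(alpha_j, alpha_j); the resulting 6x6 Cartan matrix is
[[2, -1, 0, 0, -1, 0], [-1, 2, 0, 0, 0, -1], [0, 0, 2, -2, -1, 0], [0, 0, -1, 2, 0, 0], [-1, 0, -1, 0, 2, 0], [0, -1, 0, 0, 0, 2]].
The roots have two lengths (squared-length ratio 2:1); the short ones are alpha_{4}. The associated Dynkin diagram is a chain of 6 nodes with a double edge at one end; the terminal node there is the unique short simple root (B_6), so the type is B_6 (the algebra so(13)).

B_6 (so(13))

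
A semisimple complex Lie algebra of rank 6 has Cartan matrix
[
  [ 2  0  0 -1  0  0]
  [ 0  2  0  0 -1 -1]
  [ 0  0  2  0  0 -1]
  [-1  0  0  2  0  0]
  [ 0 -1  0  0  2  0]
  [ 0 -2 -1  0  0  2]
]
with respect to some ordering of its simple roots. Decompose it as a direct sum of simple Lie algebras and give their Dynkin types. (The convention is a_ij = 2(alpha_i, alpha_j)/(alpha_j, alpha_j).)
The diagram associated to this matrix has two connected components: the simple roots {alpha_1, alpha_4} form a chain of 2 nodes with single edges (A_2), and {alpha_2, alpha_3, alpha_5, alpha_6} form a chain of 4 nodes with a double edge between the middle two (F_4). A semisimple Lie algebra decomposes uniquely as the direct sum of simple ideals, one per connected component of its Dynkin diagram, so g ≅ A_2 ⊕ F_4 (dimension 8 + 52 = 60).

A_2 (sl(3)) ⊕ F_4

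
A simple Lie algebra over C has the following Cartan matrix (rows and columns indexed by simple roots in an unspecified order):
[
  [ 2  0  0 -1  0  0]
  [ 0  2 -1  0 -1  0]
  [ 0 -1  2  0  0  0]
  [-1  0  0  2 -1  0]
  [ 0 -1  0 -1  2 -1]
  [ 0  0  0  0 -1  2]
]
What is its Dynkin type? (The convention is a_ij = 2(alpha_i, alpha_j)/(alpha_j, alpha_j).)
E6

The matrix has rank 6 with 2's on the diagonal. Reading the off-diagonal entries as Dynkin edges (a single edge where a_ij = a_ji = -1; a double or triple edge where a_ij * a_ji = 2 or 3), the diagram is a chain of 5 nodes with one extra node attached to the third node from one end (E_6). One simple-root ordering that puts it in standard form is (alpha_1, alpha_6, alpha_4, alpha_5, alpha_2, alpha_3). So the algebra is type E_6.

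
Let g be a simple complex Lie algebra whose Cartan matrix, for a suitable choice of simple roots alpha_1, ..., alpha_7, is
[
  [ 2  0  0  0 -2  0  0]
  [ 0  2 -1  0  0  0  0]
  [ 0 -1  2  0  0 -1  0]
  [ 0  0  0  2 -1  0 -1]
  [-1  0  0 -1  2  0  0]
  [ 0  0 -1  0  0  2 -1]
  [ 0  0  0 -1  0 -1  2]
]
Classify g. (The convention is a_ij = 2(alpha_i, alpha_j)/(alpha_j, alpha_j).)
The matrix has rank 7 with 2's on the diagonal. Reading the off-diagonal entries as Dynkin edges (a single edge where a_ij = a_ji = -1; a double or triple edge where a_ij * a_ji = 2 or 3), the diagram is a chain of 7 nodes with a double edge at one end; the terminal node there is the unique long simple root (C_7). One simple-root ordering that puts it in standard form is (alpha_2, alpha_3, alpha_6, alpha_7, alpha_4, alpha_5, alpha_1). So the algebra is type C_7, i.e. sp(14).

C_7 (sp(14))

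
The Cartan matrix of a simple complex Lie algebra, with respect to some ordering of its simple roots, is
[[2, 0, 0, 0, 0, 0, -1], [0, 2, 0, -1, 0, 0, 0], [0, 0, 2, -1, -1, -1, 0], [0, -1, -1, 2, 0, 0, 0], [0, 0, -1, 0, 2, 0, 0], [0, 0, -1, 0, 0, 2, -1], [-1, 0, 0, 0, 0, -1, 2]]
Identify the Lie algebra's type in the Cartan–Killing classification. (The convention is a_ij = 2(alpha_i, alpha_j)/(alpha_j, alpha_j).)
E7

The matrix has rank 7 with 2's on the diagonal. Reading the off-diagonal entries as Dynkin edges (a single edge where a_ij = a_ji = -1; a double or triple edge where a_ij * a_ji = 2 or 3), the diagram is a chain of 6 nodes with one extra node attached to the third node from one end (E_7). One simple-root ordering that puts it in standard form is (alpha_2, alpha_5, alpha_4, alpha_3, alpha_6, alpha_7, alpha_1). So the algebra is type E_7.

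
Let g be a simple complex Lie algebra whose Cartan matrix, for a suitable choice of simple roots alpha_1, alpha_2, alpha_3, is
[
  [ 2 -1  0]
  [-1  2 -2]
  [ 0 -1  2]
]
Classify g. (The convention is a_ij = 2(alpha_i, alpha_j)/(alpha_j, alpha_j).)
The matrix has rank 3 with 2's on the diagonal. Reading the off-diagonal entries as Dynkin edges (a single edge where a_ij = a_ji = -1; a double or triple edge where a_ij * a_ji = 2 or 3), the diagram is a chain of 3 nodes with a double edge at one end; the terminal node there is the unique short simple root (B_3). One simple-root ordering that puts it in standard form is (alpha_1, alpha_2, alpha_3). So the algebra is type B_3, i.e. so(7).

B3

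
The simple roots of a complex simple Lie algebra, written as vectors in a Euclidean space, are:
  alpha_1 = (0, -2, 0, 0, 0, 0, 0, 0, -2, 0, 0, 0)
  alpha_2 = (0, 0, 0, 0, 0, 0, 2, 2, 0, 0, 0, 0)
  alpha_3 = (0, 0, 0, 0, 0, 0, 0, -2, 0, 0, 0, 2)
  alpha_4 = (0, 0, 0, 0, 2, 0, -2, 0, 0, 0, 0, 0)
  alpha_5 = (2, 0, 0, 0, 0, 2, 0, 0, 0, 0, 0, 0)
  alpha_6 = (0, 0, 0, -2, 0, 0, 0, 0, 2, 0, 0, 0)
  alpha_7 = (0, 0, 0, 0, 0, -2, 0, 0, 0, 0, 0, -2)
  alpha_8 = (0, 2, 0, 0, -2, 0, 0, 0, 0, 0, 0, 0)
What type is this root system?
Compute the Cartan integers a_ij = 2(alpha_i, alpha_j)/(alpha_j, alpha_j); the resulting 8x8 Cartan matrix is
[[2, 0, 0, 0, 0, -1, 0, -1], [0, 2, -1, -1, 0, 0, 0, 0], [0, -1, 2, 0, 0, 0, -1, 0], [0, -1, 0, 2, 0, 0, 0, -1], [0, 0, 0, 0, 2, 0, -1, 0], [-1, 0, 0, 0, 0, 2, 0, 0], [0, 0, -1, 0, -1, 0, 2, 0], [-1, 0, 0, -1, 0, 0, 0, 2]].
All simple roots have the same length, so the diagram is simply laced. The associated Dynkin diagram is a chain of 8 nodes with single edges (A_8), so the type is A_8 (the algebra sl(9)).

A8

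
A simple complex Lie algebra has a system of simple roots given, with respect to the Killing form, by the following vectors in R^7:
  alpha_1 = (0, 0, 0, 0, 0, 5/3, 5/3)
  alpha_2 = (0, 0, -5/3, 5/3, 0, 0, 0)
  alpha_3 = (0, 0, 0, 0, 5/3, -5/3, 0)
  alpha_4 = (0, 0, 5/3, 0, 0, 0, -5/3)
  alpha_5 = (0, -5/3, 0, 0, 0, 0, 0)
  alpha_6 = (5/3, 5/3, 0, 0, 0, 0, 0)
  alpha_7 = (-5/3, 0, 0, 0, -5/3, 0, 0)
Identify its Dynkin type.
B_7

Compute the Cartan integers a_ij = 2(alpha_i, alpha_j)/(alpha_j, alpha_j); the resulting 7x7 Cartan matrix is
[[2, 0, -1, -1, 0, 0, 0], [0, 2, 0, -1, 0, 0, 0], [-1, 0, 2, 0, 0, 0, -1], [-1, -1, 0, 2, 0, 0, 0], [0, 0, 0, 0, 2, -1, 0], [0, 0, 0, 0, -2, 2, -1], [0, 0, -1, 0, 0, -1, 2]].
The roots have two lengths (squared-length ratio 2:1); the short ones are alpha_{5}. The associated Dynkin diagram is a chain of 7 nodes with a double edge at one end; the terminal node there is the unique short simple root (B_7), so the type is B_7 (the algebra so(15)).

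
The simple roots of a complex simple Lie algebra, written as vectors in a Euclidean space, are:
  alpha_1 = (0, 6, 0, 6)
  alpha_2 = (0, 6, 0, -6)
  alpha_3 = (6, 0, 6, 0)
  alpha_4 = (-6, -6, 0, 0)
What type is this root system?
Compute the Cartan integers a_ij = 2(alpha_i, alpha_j)/(alpha_j, alpha_j); the resulting 4x4 Cartan matrix is
[[2, 0, 0, -1], [0, 2, 0, -1], [0, 0, 2, -1], [-1, -1, -1, 2]].
All simple roots have the same length, so the diagram is simply laced. The associated Dynkin diagram is a chain of 2 nodes with a fork of two nodes at one end (D_4), so the type is D_4 (the algebra so(8)).

type D_4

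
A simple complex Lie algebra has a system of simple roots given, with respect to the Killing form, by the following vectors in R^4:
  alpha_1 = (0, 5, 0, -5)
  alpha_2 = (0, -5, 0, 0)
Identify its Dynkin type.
type B_2

Compute the Cartan integers a_ij = 2(alpha_i, alpha_j)/(alpha_j, alpha_j); the resulting 2x2 Cartan matrix is
[[2, -2], [-1, 2]].
The roots have two lengths (squared-length ratio 2:1); the short ones are alpha_{2}. The associated Dynkin diagram is a chain of 2 nodes with a double edge at one end; the terminal node there is the unique short simple root (B_2), so the type is B_2 (the algebra so(5)).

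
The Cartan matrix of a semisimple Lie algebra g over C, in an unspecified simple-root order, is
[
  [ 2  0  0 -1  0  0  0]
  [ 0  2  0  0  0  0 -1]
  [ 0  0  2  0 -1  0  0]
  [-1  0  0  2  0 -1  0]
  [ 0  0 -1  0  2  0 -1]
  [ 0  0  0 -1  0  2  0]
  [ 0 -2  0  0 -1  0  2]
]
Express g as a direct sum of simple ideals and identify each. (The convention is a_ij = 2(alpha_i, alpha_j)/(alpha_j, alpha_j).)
type A_3 ⊕ type B_4

The diagram associated to this matrix has two connected components: the simple roots {alpha_1, alpha_4, alpha_6} form a chain of 3 nodes with single edges (A_3), and {alpha_2, alpha_3, alpha_5, alpha_7} form a chain of 4 nodes with a double edge at one end; the terminal node there is the unique short simple root (B_4). A semisimple Lie algebra decomposes uniquely as the direct sum of simple ideals, one per connected component of its Dynkin diagram, so g ≅ A_3 ⊕ B_4 (dimension 15 + 36 = 51).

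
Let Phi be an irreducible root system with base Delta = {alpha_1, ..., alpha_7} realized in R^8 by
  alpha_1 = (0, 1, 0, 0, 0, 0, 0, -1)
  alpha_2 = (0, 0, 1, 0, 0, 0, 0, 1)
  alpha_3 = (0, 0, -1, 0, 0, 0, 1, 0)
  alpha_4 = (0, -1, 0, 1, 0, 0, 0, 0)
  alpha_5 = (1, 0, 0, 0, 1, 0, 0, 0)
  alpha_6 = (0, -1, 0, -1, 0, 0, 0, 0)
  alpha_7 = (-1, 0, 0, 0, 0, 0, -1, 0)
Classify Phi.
Compute the Cartan integers a_ij = 2(alpha_i, alpha_j)/(alpha_j, alpha_j); the resulting 7x7 Cartan matrix is
[[2, -1, 0, -1, 0, -1, 0], [-1, 2, -1, 0, 0, 0, 0], [0, -1, 2, 0, 0, 0, -1], [-1, 0, 0, 2, 0, 0, 0], [0, 0, 0, 0, 2, 0, -1], [-1, 0, 0, 0, 0, 2, 0], [0, 0, -1, 0, -1, 0, 2]].
All simple roots have the same length, so the diagram is simply laced. The associated Dynkin diagram is a chain of 5 nodes with a fork of two nodes at one end (D_7), so the type is D_7 (the algebra so(14)).

D7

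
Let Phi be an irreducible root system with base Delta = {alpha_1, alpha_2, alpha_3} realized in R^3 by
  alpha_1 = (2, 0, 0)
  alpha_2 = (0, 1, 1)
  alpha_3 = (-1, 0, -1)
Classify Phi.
type C_3

Compute the Cartan integers a_ij = 2(alpha_i, alpha_j)/(alpha_j, alpha_j); the resulting 3x3 Cartan matrix is
[[2, 0, -2], [0, 2, -1], [-1, -1, 2]].
The roots have two lengths (squared-length ratio 2:1); the short ones are alpha_{2,3}. The associated Dynkin diagram is a chain of 3 nodes with a double edge at one end; the terminal node there is the unique long simple root (C_3), so the type is C_3 (the algebra sp(6)).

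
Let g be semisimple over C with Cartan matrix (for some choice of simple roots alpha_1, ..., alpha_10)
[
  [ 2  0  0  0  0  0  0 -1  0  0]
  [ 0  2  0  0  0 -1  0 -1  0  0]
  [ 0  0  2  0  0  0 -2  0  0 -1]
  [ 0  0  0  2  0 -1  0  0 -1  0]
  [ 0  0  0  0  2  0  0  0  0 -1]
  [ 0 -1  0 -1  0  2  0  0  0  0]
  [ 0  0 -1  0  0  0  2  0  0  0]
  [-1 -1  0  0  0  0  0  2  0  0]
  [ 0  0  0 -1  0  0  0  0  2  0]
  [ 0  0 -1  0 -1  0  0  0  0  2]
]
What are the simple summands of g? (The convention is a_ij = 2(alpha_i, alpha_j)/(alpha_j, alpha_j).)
A6 + B4

The diagram associated to this matrix has two connected components: the simple roots {alpha_1, alpha_2, alpha_4, alpha_6, alpha_8, alpha_9} form a chain of 6 nodes with single edges (A_6), and {alpha_3, alpha_5, alpha_7, alpha_10} form a chain of 4 nodes with a double edge at one end; the terminal node there is the unique short simple root (B_4). A semisimple Lie algebra decomposes uniquely as the direct sum of simple ideals, one per connected component of its Dynkin diagram, so g ≅ A_6 ⊕ B_4 (dimension 48 + 36 = 84).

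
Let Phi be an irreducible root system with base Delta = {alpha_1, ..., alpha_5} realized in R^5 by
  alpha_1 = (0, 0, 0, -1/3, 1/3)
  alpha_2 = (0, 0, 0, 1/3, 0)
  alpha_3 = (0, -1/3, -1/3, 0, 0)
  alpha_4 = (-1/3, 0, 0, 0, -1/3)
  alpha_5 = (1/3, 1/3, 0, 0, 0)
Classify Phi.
B_5 (so(11))

Compute the Cartan integers a_ij = 2(alpha_i, alpha_j)/(alpha_j, alpha_j); the resulting 5x5 Cartan matrix is
[[2, -2, 0, -1, 0], [-1, 2, 0, 0, 0], [0, 0, 2, 0, -1], [-1, 0, 0, 2, -1], [0, 0, -1, -1, 2]].
The roots have two lengths (squared-length ratio 2:1); the short ones are alpha_{2}. The associated Dynkin diagram is a chain of 5 nodes with a double edge at one end; the terminal node there is the unique short simple root (B_5), so the type is B_5 (the algebra so(11)).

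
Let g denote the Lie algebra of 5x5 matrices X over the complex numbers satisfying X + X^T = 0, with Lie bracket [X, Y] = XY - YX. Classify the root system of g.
This is so(5) with 5 odd, which has dimension 5(5-1)/2 = 10 and rank (5-1)/2 = 2. In the classification of classical Lie algebras, the orthogonal algebra so(2n+1) in an odd number of variables has type B_n; here n = 2, so the Dynkin diagram is a chain of 2 nodes with a double edge at one end; the terminal node there is the unique short simple root (B_2). Hence the type is B_2.

B_2 (so(5))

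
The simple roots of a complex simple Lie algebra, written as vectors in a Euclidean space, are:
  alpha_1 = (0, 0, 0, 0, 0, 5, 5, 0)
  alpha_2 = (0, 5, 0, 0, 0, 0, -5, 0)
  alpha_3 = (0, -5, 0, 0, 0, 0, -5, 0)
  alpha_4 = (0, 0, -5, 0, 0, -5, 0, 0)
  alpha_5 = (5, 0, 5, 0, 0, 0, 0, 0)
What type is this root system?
Compute the Cartan integers a_ij = 2(alpha_i, alpha_j)/(alpha_j, alpha_j); the resulting 5x5 Cartan matrix is
[[2, -1, -1, -1, 0], [-1, 2, 0, 0, 0], [-1, 0, 2, 0, 0], [-1, 0, 0, 2, -1], [0, 0, 0, -1, 2]].
All simple roots have the same length, so the diagram is simply laced. The associated Dynkin diagram is a chain of 3 nodes with a fork of two nodes at one end (D_5), so the type is D_5 (the algebra so(10)).

D5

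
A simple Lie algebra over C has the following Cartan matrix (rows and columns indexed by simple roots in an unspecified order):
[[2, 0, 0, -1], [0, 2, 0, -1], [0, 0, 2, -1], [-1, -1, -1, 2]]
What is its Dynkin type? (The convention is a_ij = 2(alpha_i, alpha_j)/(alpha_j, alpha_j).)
The matrix has rank 4 with 2's on the diagonal. Reading the off-diagonal entries as Dynkin edges (a single edge where a_ij = a_ji = -1; a double or triple edge where a_ij * a_ji = 2 or 3), the diagram is a chain of 2 nodes with a fork of two nodes at one end (D_4). One simple-root ordering that puts it in standard form is (alpha_3, alpha_4, alpha_2, alpha_1). So the algebra is type D_4, i.e. so(8).

D_4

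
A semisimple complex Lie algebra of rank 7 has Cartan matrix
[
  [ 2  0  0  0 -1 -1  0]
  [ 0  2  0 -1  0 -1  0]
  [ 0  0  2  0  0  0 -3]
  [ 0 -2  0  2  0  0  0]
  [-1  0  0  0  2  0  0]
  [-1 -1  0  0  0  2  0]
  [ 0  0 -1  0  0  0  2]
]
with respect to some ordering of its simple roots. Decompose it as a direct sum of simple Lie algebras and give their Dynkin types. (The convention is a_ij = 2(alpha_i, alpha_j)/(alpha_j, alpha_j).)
The diagram associated to this matrix has two connected components: the simple roots {alpha_1, alpha_2, alpha_4, alpha_5, alpha_6} form a chain of 5 nodes with a double edge at one end; the terminal node there is the unique long simple root (C_5), and {alpha_3, alpha_7} form two nodes joined by a triple edge (G_2). A semisimple Lie algebra decomposes uniquely as the direct sum of simple ideals, one per connected component of its Dynkin diagram, so g ≅ C_5 ⊕ G_2 (dimension 55 + 14 = 69).

C5 + G2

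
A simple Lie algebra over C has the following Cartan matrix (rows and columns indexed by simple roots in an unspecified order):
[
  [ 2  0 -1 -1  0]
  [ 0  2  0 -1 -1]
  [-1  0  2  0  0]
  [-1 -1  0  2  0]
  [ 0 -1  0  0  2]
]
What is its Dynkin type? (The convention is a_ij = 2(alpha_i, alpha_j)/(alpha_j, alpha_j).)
A5

The matrix has rank 5 with 2's on the diagonal. Reading the off-diagonal entries as Dynkin edges (a single edge where a_ij = a_ji = -1; a double or triple edge where a_ij * a_ji = 2 or 3), the diagram is a chain of 5 nodes with single edges (A_5). One simple-root ordering that puts it in standard form is (alpha_3, alpha_1, alpha_4, alpha_2, alpha_5). So the algebra is type A_5, i.e. sl(6).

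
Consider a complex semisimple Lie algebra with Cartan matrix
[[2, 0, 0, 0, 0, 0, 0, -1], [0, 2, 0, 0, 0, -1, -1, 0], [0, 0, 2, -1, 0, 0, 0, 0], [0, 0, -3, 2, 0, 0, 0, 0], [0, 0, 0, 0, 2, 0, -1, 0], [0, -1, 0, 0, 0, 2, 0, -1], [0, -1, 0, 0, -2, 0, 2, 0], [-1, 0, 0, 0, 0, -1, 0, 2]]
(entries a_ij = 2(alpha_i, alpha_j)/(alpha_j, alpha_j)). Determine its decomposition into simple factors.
The diagram associated to this matrix has two connected components: the simple roots {alpha_1, alpha_2, alpha_5, alpha_6, alpha_7, alpha_8} form a chain of 6 nodes with a double edge at one end; the terminal node there is the unique short simple root (B_6), and {alpha_3, alpha_4} form two nodes joined by a triple edge (G_2). A semisimple Lie algebra decomposes uniquely as the direct sum of simple ideals, one per connected component of its Dynkin diagram, so g ≅ B_6 ⊕ G_2 (dimension 78 + 14 = 92).

B6 + G2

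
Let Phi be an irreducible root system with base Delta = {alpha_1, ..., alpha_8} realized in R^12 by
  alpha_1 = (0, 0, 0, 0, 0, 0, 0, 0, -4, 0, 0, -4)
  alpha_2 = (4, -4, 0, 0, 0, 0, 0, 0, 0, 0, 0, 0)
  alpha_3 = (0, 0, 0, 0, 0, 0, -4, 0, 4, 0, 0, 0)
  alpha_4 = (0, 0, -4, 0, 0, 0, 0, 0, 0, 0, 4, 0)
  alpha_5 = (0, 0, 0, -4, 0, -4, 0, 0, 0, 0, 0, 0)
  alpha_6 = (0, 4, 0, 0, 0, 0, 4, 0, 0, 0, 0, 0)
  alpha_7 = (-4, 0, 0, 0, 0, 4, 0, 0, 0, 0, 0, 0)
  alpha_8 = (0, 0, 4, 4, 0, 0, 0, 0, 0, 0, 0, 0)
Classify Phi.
type A_8

Compute the Cartan integers a_ij = 2(alpha_i, alpha_j)/(alpha_j, alpha_j); the resulting 8x8 Cartan matrix is
[[2, 0, -1, 0, 0, 0, 0, 0], [0, 2, 0, 0, 0, -1, -1, 0], [-1, 0, 2, 0, 0, -1, 0, 0], [0, 0, 0, 2, 0, 0, 0, -1], [0, 0, 0, 0, 2, 0, -1, -1], [0, -1, -1, 0, 0, 2, 0, 0], [0, -1, 0, 0, -1, 0, 2, 0], [0, 0, 0, -1, -1, 0, 0, 2]].
All simple roots have the same length, so the diagram is simply laced. The associated Dynkin diagram is a chain of 8 nodes with single edges (A_8), so the type is A_8 (the algebra sl(9)).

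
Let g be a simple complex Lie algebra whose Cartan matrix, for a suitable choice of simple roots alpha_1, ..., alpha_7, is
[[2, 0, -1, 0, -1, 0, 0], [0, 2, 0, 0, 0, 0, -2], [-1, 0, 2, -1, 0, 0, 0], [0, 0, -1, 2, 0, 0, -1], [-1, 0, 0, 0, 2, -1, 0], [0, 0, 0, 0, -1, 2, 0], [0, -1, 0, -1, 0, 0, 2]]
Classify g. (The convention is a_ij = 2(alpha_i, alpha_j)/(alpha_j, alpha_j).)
type C_7

The matrix has rank 7 with 2's on the diagonal. Reading the off-diagonal entries as Dynkin edges (a single edge where a_ij = a_ji = -1; a double or triple edge where a_ij * a_ji = 2 or 3), the diagram is a chain of 7 nodes with a double edge at one end; the terminal node there is the unique long simple root (C_7). One simple-root ordering that puts it in standard form is (alpha_6, alpha_5, alpha_1, alpha_3, alpha_4, alpha_7, alpha_2). So the algebra is type C_7, i.e. sp(14).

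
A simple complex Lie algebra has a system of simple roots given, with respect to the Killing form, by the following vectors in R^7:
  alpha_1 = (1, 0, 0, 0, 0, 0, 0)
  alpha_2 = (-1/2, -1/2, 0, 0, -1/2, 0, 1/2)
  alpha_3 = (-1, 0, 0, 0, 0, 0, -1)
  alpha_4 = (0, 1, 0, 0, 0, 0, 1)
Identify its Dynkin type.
type F_4

Compute the Cartan integers a_ij = 2(alpha_i, alpha_j)/(alpha_j, alpha_j); the resulting 4x4 Cartan matrix is
[[2, -1, -1, 0], [-1, 2, 0, 0], [-2, 0, 2, -1], [0, 0, -1, 2]].
The roots have two lengths (squared-length ratio 2:1); the short ones are alpha_{1,2}. The associated Dynkin diagram is a chain of 4 nodes with a double edge between the middle two (F_4), so the type is F_4.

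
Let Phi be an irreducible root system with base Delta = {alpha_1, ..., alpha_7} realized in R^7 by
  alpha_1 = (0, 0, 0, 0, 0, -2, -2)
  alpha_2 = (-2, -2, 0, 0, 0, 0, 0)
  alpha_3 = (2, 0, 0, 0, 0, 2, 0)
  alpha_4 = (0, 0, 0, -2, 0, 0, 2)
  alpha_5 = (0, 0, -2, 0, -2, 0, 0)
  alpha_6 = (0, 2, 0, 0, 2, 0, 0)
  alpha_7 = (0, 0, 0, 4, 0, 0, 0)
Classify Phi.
C7

Compute the Cartan integers a_ij = 2(alpha_i, alpha_j)/(alpha_j, alpha_j); the resulting 7x7 Cartan matrix is
[[2, 0, -1, -1, 0, 0, 0], [0, 2, -1, 0, 0, -1, 0], [-1, -1, 2, 0, 0, 0, 0], [-1, 0, 0, 2, 0, 0, -1], [0, 0, 0, 0, 2, -1, 0], [0, -1, 0, 0, -1, 2, 0], [0, 0, 0, -2, 0, 0, 2]].
The roots have two lengths (squared-length ratio 2:1); the short ones are alpha_{1,2,3,4,5,6}. The associated Dynkin diagram is a chain of 7 nodes with a double edge at one end; the terminal node there is the unique long simple root (C_7), so the type is C_7 (the algebra sp(14)).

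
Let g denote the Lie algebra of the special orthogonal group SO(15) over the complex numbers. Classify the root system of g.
This is so(15) with 15 odd, which has dimension 15(15-1)/2 = 105 and rank (15-1)/2 = 7. In the classification of classical Lie algebras, the orthogonal algebra so(2n+1) in an odd number of variables has type B_n; here n = 7, so the Dynkin diagram is a chain of 7 nodes with a double edge at one end; the terminal node there is the unique short simple root (B_7). Hence the type is B_7.

type B_7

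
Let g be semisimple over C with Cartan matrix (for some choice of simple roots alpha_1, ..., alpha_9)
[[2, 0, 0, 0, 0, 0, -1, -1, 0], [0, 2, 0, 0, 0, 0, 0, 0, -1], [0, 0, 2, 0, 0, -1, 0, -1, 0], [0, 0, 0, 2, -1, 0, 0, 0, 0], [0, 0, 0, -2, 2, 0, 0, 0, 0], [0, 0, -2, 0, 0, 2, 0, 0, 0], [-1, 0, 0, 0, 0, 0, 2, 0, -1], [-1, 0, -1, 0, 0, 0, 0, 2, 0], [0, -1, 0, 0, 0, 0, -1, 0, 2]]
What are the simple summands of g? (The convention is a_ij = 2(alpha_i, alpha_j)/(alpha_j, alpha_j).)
The diagram associated to this matrix has two connected components: the simple roots {alpha_4, alpha_5} form a chain of 2 nodes with a double edge at one end; the terminal node there is the unique short simple root (B_2), and {alpha_1, alpha_2, alpha_3, alpha_6, alpha_7, alpha_8, alpha_9} form a chain of 7 nodes with a double edge at one end; the terminal node there is the unique long simple root (C_7). A semisimple Lie algebra decomposes uniquely as the direct sum of simple ideals, one per connected component of its Dynkin diagram, so g ≅ B_2 ⊕ C_7 (dimension 10 + 105 = 115).

B_2 (so(5)) ⊕ C_7 (sp(14))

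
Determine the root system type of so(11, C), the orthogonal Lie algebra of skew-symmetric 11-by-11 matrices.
B_5 (so(11))

This is so(11) with 11 odd, which has dimension 11(11-1)/2 = 55 and rank (11-1)/2 = 5. In the classification of classical Lie algebras, the orthogonal algebra so(2n+1) in an odd number of variables has type B_n; here n = 5, so the Dynkin diagram is a chain of 5 nodes with a double edge at one end; the terminal node there is the unique short simple root (B_5). Hence the type is B_5.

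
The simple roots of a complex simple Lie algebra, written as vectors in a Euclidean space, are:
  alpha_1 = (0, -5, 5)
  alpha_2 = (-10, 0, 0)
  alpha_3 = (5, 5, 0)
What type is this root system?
Compute the Cartan integers a_ij = 2(alpha_i, alpha_j)/(alpha_j, alpha_j); the resulting 3x3 Cartan matrix is
[[2, 0, -1], [0, 2, -2], [-1, -1, 2]].
The roots have two lengths (squared-length ratio 2:1); the short ones are alpha_{1,3}. The associated Dynkin diagram is a chain of 3 nodes with a double edge at one end; the terminal node there is the unique long simple root (C_3), so the type is C_3 (the algebra sp(6)).

type C_3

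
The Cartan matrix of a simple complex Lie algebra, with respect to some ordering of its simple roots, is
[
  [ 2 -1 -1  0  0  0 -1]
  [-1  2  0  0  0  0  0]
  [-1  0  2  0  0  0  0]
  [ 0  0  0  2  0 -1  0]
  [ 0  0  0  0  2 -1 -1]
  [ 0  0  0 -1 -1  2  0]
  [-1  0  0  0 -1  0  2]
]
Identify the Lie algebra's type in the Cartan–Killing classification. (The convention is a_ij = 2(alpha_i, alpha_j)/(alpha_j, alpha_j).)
The matrix has rank 7 with 2's on the diagonal. Reading the off-diagonal entries as Dynkin edges (a single edge where a_ij = a_ji = -1; a double or triple edge where a_ij * a_ji = 2 or 3), the diagram is a chain of 5 nodes with a fork of two nodes at one end (D_7). One simple-root ordering that puts it in standard form is (alpha_4, alpha_6, alpha_5, alpha_7, alpha_1, alpha_3, alpha_2). So the algebra is type D_7, i.e. so(14).

type D_7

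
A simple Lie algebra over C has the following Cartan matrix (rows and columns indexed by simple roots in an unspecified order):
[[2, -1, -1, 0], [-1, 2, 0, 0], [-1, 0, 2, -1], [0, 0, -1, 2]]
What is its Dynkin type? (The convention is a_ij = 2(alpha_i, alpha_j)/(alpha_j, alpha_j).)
The matrix has rank 4 with 2's on the diagonal. Reading the off-diagonal entries as Dynkin edges (a single edge where a_ij = a_ji = -1; a double or triple edge where a_ij * a_ji = 2 or 3), the diagram is a chain of 4 nodes with single edges (A_4). One simple-root ordering that puts it in standard form is (alpha_4, alpha_3, alpha_1, alpha_2). So the algebra is type A_4, i.e. sl(5).

type A_4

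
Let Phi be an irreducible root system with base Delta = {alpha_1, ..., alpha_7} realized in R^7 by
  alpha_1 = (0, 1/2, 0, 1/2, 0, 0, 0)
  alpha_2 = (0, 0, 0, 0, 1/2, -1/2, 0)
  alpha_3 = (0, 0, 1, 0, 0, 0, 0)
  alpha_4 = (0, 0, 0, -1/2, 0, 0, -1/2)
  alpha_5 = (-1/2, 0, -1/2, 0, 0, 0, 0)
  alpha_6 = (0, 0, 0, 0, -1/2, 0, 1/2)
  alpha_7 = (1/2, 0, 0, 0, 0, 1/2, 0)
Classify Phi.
type C_7

Compute the Cartan integers a_ij = 2(alpha_i, alpha_j)/(alpha_j, alpha_j); the resulting 7x7 Cartan matrix is
[[2, 0, 0, -1, 0, 0, 0], [0, 2, 0, 0, 0, -1, -1], [0, 0, 2, 0, -2, 0, 0], [-1, 0, 0, 2, 0, -1, 0], [0, 0, -1, 0, 2, 0, -1], [0, -1, 0, -1, 0, 2, 0], [0, -1, 0, 0, -1, 0, 2]].
The roots have two lengths (squared-length ratio 2:1); the short ones are alpha_{1,2,4,5,6,7}. The associated Dynkin diagram is a chain of 7 nodes with a double edge at one end; the terminal node there is the unique long simple root (C_7), so the type is C_7 (the algebra sp(14)).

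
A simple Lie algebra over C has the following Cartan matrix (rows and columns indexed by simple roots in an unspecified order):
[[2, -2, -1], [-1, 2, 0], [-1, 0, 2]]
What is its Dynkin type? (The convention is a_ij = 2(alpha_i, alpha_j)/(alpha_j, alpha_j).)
The matrix has rank 3 with 2's on the diagonal. Reading the off-diagonal entries as Dynkin edges (a single edge where a_ij = a_ji = -1; a double or triple edge where a_ij * a_ji = 2 or 3), the diagram is a chain of 3 nodes with a double edge at one end; the terminal node there is the unique short simple root (B_3). One simple-root ordering that puts it in standard form is (alpha_3, alpha_1, alpha_2). So the algebra is type B_3, i.e. so(7).

B_3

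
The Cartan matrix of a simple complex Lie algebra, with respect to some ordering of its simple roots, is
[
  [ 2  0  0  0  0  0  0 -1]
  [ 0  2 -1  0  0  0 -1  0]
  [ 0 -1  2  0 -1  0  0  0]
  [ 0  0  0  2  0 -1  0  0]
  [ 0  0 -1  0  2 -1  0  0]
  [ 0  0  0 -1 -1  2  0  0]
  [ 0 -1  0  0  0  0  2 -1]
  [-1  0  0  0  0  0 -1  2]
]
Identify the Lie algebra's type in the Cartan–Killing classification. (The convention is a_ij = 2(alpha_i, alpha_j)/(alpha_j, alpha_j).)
The matrix has rank 8 with 2's on the diagonal. Reading the off-diagonal entries as Dynkin edges (a single edge where a_ij = a_ji = -1; a double or triple edge where a_ij * a_ji = 2 or 3), the diagram is a chain of 8 nodes with single edges (A_8). One simple-root ordering that puts it in standard form is (alpha_4, alpha_6, alpha_5, alpha_3, alpha_2, alpha_7, alpha_8, alpha_1). So the algebra is type A_8, i.e. sl(9).

A_8 (sl(9))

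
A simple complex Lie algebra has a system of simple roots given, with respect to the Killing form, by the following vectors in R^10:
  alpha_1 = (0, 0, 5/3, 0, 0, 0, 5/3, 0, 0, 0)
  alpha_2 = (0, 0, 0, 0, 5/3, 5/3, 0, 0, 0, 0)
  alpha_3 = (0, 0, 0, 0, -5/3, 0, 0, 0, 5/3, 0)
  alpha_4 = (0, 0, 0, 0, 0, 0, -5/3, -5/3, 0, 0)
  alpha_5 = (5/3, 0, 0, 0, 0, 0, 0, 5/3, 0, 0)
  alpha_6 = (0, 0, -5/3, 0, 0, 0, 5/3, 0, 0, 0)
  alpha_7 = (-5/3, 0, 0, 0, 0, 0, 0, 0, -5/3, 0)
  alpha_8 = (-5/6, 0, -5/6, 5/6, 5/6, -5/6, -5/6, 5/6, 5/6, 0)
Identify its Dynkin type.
type E_8

Compute the Cartan integers a_ij = 2(alpha_i, alpha_j)/(alpha_j, alpha_j); the resulting 8x8 Cartan matrix is
[[2, 0, 0, -1, 0, 0, 0, -1], [0, 2, -1, 0, 0, 0, 0, 0], [0, -1, 2, 0, 0, 0, -1, 0], [-1, 0, 0, 2, -1, -1, 0, 0], [0, 0, 0, -1, 2, 0, -1, 0], [0, 0, 0, -1, 0, 2, 0, 0], [0, 0, -1, 0, -1, 0, 2, 0], [-1, 0, 0, 0, 0, 0, 0, 2]].
All simple roots have the same length, so the diagram is simply laced. The associated Dynkin diagram is a chain of 7 nodes with one extra node attached to the third node from one end (E_8), so the type is E_8.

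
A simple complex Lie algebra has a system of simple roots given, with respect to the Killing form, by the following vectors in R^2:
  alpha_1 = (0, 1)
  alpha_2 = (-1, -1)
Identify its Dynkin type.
Compute the Cartan integers a_ij = 2(alpha_i, alpha_j)/(alpha_j, alpha_j); the resulting 2x2 Cartan matrix is
[[2, -1], [-2, 2]].
The roots have two lengths (squared-length ratio 2:1); the short ones are alpha_{1}. The associated Dynkin diagram is a chain of 2 nodes with a double edge at one end; the terminal node there is the unique short simple root (B_2), so the type is B_2 (the algebra so(5)).

B_2 (so(5))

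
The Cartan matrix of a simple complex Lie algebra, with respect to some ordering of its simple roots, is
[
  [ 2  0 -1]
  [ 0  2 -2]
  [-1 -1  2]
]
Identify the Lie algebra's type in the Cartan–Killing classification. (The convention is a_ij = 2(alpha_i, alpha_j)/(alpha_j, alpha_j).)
The matrix has rank 3 with 2's on the diagonal. Reading the off-diagonal entries as Dynkin edges (a single edge where a_ij = a_ji = -1; a double or triple edge where a_ij * a_ji = 2 or 3), the diagram is a chain of 3 nodes with a double edge at one end; the terminal node there is the unique long simple root (C_3). One simple-root ordering that puts it in standard form is (alpha_1, alpha_3, alpha_2). So the algebra is type C_3, i.e. sp(6).

C3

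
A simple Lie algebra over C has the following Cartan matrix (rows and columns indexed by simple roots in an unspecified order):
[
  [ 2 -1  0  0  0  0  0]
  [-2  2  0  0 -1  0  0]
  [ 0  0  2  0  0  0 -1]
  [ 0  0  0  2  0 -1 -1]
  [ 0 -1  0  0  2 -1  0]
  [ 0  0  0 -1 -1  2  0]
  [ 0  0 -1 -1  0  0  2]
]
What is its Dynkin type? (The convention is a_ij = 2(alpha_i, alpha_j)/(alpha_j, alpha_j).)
The matrix has rank 7 with 2's on the diagonal. Reading the off-diagonal entries as Dynkin edges (a single edge where a_ij = a_ji = -1; a double or triple edge where a_ij * a_ji = 2 or 3), the diagram is a chain of 7 nodes with a double edge at one end; the terminal node there is the unique short simple root (B_7). One simple-root ordering that puts it in standard form is (alpha_3, alpha_7, alpha_4, alpha_6, alpha_5, alpha_2, alpha_1). So the algebra is type B_7, i.e. so(15).

B_7 (so(15))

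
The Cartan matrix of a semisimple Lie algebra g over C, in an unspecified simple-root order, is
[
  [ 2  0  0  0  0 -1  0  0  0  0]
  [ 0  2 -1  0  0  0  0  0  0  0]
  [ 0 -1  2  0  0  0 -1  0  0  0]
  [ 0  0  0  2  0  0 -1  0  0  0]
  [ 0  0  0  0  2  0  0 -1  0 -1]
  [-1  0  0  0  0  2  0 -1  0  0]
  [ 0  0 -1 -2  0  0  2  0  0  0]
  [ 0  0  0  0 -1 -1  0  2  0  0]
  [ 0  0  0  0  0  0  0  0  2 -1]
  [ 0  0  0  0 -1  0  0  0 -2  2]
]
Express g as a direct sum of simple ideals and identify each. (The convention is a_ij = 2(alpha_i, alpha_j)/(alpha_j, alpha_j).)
The diagram associated to this matrix has two connected components: the simple roots {alpha_2, alpha_3, alpha_4, alpha_7} form a chain of 4 nodes with a double edge at one end; the terminal node there is the unique short simple root (B_4), and {alpha_1, alpha_5, alpha_6, alpha_8, alpha_9, alpha_10} form a chain of 6 nodes with a double edge at one end; the terminal node there is the unique short simple root (B_6). A semisimple Lie algebra decomposes uniquely as the direct sum of simple ideals, one per connected component of its Dynkin diagram, so g ≅ B_4 ⊕ B_6 (dimension 36 + 78 = 114).

B4 + B6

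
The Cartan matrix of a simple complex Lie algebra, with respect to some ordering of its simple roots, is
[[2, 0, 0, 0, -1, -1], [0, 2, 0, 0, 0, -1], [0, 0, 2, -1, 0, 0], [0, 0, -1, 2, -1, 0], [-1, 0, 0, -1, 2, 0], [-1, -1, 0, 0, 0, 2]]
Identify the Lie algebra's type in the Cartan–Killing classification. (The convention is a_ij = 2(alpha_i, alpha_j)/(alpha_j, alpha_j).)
The matrix has rank 6 with 2's on the diagonal. Reading the off-diagonal entries as Dynkin edges (a single edge where a_ij = a_ji = -1; a double or triple edge where a_ij * a_ji = 2 or 3), the diagram is a chain of 6 nodes with single edges (A_6). One simple-root ordering that puts it in standard form is (alpha_2, alpha_6, alpha_1, alpha_5, alpha_4, alpha_3). So the algebra is type A_6, i.e. sl(7).

A_6 (sl(7))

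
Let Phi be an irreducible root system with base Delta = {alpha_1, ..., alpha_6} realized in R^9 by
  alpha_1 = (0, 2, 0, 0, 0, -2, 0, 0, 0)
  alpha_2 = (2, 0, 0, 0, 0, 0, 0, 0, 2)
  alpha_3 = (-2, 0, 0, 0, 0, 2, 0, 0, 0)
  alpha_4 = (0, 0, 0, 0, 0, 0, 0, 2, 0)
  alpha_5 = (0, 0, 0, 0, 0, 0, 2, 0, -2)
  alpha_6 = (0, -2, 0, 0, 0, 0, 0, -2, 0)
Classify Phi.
Compute the Cartan integers a_ij = 2(alpha_i, alpha_j)/(alpha_j, alpha_j); the resulting 6x6 Cartan matrix is
[[2, 0, -1, 0, 0, -1], [0, 2, -1, 0, -1, 0], [-1, -1, 2, 0, 0, 0], [0, 0, 0, 2, 0, -1], [0, -1, 0, 0, 2, 0], [-1, 0, 0, -2, 0, 2]].
The roots have two lengths (squared-length ratio 2:1); the short ones are alpha_{4}. The associated Dynkin diagram is a chain of 6 nodes with a double edge at one end; the terminal node there is the unique short simple root (B_6), so the type is B_6 (the algebra so(13)).

B_6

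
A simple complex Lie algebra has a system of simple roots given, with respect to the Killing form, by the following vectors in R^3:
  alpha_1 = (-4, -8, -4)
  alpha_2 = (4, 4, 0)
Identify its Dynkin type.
G_2

Compute the Cartan integers a_ij = 2(alpha_i, alpha_j)/(alpha_j, alpha_j); the resulting 2x2 Cartan matrix is
[[2, -3], [-1, 2]].
The roots have two lengths (squared-length ratio 3:1); the short ones are alpha_{2}. The associated Dynkin diagram is two nodes joined by a triple edge (G_2), so the type is G_2.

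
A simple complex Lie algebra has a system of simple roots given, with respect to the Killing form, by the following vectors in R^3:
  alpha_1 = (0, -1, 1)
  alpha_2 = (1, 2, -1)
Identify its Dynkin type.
G_2

Compute the Cartan integers a_ij = 2(alpha_i, alpha_j)/(alpha_j, alpha_j); the resulting 2x2 Cartan matrix is
[[2, -1], [-3, 2]].
The roots have two lengths (squared-length ratio 3:1); the short ones are alpha_{1}. The associated Dynkin diagram is two nodes joined by a triple edge (G_2), so the type is G_2.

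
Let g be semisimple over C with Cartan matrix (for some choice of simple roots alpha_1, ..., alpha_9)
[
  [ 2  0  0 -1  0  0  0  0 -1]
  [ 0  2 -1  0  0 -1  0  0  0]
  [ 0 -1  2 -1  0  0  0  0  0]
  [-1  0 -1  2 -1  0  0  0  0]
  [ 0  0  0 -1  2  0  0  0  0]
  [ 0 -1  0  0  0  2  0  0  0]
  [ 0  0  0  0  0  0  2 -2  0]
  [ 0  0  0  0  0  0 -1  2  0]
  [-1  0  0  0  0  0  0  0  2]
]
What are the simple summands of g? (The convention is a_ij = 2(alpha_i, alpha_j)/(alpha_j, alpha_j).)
The diagram associated to this matrix has two connected components: the simple roots {alpha_7, alpha_8} form a chain of 2 nodes with a double edge at one end; the terminal node there is the unique short simple root (B_2), and {alpha_1, alpha_2, alpha_3, alpha_4, alpha_5, alpha_6, alpha_9} form a chain of 6 nodes with one extra node attached to the third node from one end (E_7). A semisimple Lie algebra decomposes uniquely as the direct sum of simple ideals, one per connected component of its Dynkin diagram, so g ≅ B_2 ⊕ E_7 (dimension 10 + 133 = 143).

B_2 + E_7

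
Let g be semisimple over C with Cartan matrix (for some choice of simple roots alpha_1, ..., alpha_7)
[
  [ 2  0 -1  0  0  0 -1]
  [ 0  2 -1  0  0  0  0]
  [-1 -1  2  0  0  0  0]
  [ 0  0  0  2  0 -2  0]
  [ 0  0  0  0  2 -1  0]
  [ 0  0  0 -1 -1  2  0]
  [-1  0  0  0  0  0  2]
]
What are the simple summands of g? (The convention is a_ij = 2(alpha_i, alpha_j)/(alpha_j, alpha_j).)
The diagram associated to this matrix has two connected components: the simple roots {alpha_1, alpha_2, alpha_3, alpha_7} form a chain of 4 nodes with single edges (A_4), and {alpha_4, alpha_5, alpha_6} form a chain of 3 nodes with a double edge at one end; the terminal node there is the unique long simple root (C_3). A semisimple Lie algebra decomposes uniquely as the direct sum of simple ideals, one per connected component of its Dynkin diagram, so g ≅ A_4 ⊕ C_3 (dimension 24 + 21 = 45).

A_4 ⊕ C_3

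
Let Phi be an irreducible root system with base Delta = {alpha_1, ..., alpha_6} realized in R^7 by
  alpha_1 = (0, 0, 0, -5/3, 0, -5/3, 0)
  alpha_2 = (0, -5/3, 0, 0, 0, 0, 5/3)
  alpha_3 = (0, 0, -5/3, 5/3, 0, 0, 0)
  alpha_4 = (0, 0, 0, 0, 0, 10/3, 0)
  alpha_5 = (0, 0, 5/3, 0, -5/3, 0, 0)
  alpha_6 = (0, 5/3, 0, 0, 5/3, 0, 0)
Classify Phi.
Compute the Cartan integers a_ij = 2(alpha_i, alpha_j)/(alpha_j, alpha_j); the resulting 6x6 Cartan matrix is
[[2, 0, -1, -1, 0, 0], [0, 2, 0, 0, 0, -1], [-1, 0, 2, 0, -1, 0], [-2, 0, 0, 2, 0, 0], [0, 0, -1, 0, 2, -1], [0, -1, 0, 0, -1, 2]].
The roots have two lengths (squared-length ratio 2:1); the short ones are alpha_{1,2,3,5,6}. The associated Dynkin diagram is a chain of 6 nodes with a double edge at one end; the terminal node there is the unique long simple root (C_6), so the type is C_6 (the algebra sp(12)).

type C_6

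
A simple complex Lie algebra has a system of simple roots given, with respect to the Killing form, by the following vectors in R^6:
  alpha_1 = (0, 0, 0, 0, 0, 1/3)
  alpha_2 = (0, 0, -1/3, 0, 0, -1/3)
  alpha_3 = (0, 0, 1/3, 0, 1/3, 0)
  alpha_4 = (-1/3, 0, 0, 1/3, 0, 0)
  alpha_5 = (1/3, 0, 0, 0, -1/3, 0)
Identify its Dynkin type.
Compute the Cartan integers a_ij = 2(alpha_i, alpha_j)/(alpha_j, alpha_j); the resulting 5x5 Cartan matrix is
[[2, -1, 0, 0, 0], [-2, 2, -1, 0, 0], [0, -1, 2, 0, -1], [0, 0, 0, 2, -1], [0, 0, -1, -1, 2]].
The roots have two lengths (squared-length ratio 2:1); the short ones are alpha_{1}. The associated Dynkin diagram is a chain of 5 nodes with a double edge at one end; the terminal node there is the unique short simple root (B_5), so the type is B_5 (the algebra so(11)).

type B_5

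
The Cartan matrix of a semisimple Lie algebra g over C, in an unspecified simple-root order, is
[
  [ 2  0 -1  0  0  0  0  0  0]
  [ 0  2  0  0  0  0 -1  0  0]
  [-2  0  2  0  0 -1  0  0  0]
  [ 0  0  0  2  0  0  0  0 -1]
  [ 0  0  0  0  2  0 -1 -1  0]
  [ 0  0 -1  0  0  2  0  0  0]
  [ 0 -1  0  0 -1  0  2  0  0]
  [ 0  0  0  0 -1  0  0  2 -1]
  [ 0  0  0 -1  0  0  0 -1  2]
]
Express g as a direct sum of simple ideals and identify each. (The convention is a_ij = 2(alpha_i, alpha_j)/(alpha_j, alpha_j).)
A_6 ⊕ B_3

The diagram associated to this matrix has two connected components: the simple roots {alpha_2, alpha_4, alpha_5, alpha_7, alpha_8, alpha_9} form a chain of 6 nodes with single edges (A_6), and {alpha_1, alpha_3, alpha_6} form a chain of 3 nodes with a double edge at one end; the terminal node there is the unique short simple root (B_3). A semisimple Lie algebra decomposes uniquely as the direct sum of simple ideals, one per connected component of its Dynkin diagram, so g ≅ A_6 ⊕ B_3 (dimension 48 + 21 = 69).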